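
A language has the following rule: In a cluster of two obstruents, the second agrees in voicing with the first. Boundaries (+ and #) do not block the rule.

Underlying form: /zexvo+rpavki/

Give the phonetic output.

[zexfo+rpavgi]

/v/ after /x/ (voiceless) → [f]
/k/ after /v/ (voiced) → [g]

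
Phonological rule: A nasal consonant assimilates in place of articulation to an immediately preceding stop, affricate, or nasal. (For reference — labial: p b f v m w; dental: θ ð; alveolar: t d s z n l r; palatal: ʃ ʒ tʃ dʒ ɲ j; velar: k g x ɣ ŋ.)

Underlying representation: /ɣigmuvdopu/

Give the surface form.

[ɣigŋuvdopu]

/m/ after /g/ (velar) → [ŋ]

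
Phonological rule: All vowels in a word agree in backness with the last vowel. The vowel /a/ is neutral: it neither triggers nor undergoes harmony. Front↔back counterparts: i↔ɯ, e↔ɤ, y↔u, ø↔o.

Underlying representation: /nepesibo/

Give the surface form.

/e/ harmonizes with /o/ ([+back]) → [ɤ]
/e/ harmonizes with /o/ ([+back]) → [ɤ]
/i/ harmonizes with /o/ ([+back]) → [ɯ]

[nɤpɤsɯbo]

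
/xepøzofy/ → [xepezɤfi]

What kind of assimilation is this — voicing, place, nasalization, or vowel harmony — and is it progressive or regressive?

vowel harmony, progressive

/ø/→[e] /o/→[ɤ] /y/→[i].
Vowels agree with the first vowel, so the harmony is progressive.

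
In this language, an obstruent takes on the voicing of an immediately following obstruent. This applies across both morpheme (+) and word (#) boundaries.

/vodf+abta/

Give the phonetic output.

[votf+apta]

/d/ before /f/ (voiceless) → [t]
/b/ before /t/ (voiceless) → [p]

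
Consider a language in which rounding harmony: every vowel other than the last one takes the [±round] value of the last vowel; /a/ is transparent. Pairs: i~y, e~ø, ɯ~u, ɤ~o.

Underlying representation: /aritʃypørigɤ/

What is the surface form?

/y/ harmonizes with /ɤ/ ([-round]) → [i]
/ø/ harmonizes with /ɤ/ ([-round]) → [e]

[aritʃiperigɤ]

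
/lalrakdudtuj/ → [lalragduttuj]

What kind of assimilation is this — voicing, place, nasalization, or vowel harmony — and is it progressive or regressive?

/k/→[g] /d/→[t].
Each target copies a feature from the following segment, so the direction is regressive.

voicing assimilation, regressive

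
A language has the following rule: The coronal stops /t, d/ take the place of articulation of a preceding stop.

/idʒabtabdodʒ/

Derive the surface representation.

[idʒabpabbodʒ]

/t/ after /b/ (labial) → [p]
/d/ after /b/ (labial) → [b]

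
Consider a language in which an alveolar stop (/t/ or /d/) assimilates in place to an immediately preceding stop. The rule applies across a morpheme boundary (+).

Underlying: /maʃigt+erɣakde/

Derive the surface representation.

/t/ after /g/ (velar) → [k]
/d/ after /k/ (velar) → [g]

[maʃigk+erɣakge]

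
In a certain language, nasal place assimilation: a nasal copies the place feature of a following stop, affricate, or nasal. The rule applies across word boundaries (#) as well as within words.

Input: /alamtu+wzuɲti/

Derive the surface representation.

[alantu+wzunti]

/m/ before /t/ (alveolar) → [n]
/ɲ/ before /t/ (alveolar) → [n]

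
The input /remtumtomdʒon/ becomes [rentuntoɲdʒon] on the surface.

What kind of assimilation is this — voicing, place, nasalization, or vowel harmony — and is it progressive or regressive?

/m/→[n] /m/→[n] /m/→[ɲ].
Each target copies a feature from the following segment, so the direction is regressive.

place assimilation, regressive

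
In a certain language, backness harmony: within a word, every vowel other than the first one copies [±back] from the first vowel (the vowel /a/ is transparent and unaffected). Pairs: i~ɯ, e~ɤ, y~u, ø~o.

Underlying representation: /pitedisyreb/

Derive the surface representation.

no segment meets the rule's conditions; no change.

[pitedisyreb]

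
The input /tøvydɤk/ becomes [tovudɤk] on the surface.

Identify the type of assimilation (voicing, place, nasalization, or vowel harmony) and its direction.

/ø/→[o] /y/→[u].
Vowels agree with the last vowel, so the harmony is regressive.

vowel harmony, regressive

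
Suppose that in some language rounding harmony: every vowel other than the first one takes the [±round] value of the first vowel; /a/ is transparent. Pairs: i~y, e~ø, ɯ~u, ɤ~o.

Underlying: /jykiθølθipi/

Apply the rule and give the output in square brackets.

/i/ harmonizes with /y/ ([+round]) → [y]
/i/ harmonizes with /y/ ([+round]) → [y]
/i/ harmonizes with /y/ ([+round]) → [y]

[jykyθølθypy]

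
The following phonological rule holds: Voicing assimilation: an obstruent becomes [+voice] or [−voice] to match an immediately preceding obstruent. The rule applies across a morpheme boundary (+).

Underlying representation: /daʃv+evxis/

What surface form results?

[daʃf+evɣis]

/v/ after /ʃ/ (voiceless) → [f]
/x/ after /v/ (voiced) → [ɣ]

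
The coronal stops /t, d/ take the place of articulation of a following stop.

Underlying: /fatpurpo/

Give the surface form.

/t/ before /p/ (labial) → [p]

[fappurpo]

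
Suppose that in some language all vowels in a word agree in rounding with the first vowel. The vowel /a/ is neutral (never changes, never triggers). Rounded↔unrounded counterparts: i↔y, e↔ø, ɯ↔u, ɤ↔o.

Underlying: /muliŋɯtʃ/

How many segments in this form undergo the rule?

/i/ harmonizes with /u/ ([+round]) → [y]
/ɯ/ harmonizes with /u/ ([+round]) → [u]
2 segments change.

2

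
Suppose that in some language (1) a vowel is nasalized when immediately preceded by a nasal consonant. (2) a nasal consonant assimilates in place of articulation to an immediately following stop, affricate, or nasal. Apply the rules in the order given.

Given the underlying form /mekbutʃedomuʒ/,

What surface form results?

Rule 1: /e/ after nasal /m/ → [ẽ]
Rule 1: /u/ after nasal /m/ → [ũ]
After rule 1: mẽkbutʃedomũʒ
Rule 2: no segment meets the rule's conditions; no change.

[mẽkbutʃedomũʒ]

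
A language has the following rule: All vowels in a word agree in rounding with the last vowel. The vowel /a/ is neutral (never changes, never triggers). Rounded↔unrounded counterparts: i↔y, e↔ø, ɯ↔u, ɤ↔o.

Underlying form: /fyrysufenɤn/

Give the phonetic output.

/y/ harmonizes with /ɤ/ ([-round]) → [i]
/y/ harmonizes with /ɤ/ ([-round]) → [i]
/u/ harmonizes with /ɤ/ ([-round]) → [ɯ]

[firisɯfenɤn]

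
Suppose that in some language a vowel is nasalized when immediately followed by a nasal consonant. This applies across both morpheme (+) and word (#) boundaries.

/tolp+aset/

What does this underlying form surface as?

[tolp+aset]

no segment meets the rule's conditions; no change.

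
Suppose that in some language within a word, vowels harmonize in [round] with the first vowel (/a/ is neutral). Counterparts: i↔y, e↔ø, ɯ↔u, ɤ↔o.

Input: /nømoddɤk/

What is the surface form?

[nømoddok]

/ɤ/ harmonizes with /ø/ ([+round]) → [o]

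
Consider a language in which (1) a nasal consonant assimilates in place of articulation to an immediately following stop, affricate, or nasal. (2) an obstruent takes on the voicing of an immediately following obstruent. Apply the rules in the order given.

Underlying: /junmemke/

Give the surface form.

[jummeŋke]

Rule 1: /n/ before /m/ (labial) → [m]
Rule 1: /m/ before /k/ (velar) → [ŋ]
After rule 1: jummeŋke
Rule 2: no segment meets the rule's conditions; no change.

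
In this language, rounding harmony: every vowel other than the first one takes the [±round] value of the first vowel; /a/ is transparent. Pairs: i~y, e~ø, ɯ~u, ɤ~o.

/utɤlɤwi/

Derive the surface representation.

[utolowy]

/ɤ/ harmonizes with /u/ ([+round]) → [o]
/ɤ/ harmonizes with /u/ ([+round]) → [o]
/i/ harmonizes with /u/ ([+round]) → [y]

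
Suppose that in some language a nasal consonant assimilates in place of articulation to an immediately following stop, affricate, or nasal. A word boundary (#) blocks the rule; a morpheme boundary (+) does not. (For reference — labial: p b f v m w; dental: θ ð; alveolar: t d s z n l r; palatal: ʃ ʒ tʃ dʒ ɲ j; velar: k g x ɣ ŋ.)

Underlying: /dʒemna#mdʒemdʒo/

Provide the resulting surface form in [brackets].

[dʒenna#ɲdʒeɲdʒo]

/m/ before /n/ (alveolar) → [n]
/m/ before /dʒ/ (palatal) → [ɲ]
/m/ before /dʒ/ (palatal) → [ɲ]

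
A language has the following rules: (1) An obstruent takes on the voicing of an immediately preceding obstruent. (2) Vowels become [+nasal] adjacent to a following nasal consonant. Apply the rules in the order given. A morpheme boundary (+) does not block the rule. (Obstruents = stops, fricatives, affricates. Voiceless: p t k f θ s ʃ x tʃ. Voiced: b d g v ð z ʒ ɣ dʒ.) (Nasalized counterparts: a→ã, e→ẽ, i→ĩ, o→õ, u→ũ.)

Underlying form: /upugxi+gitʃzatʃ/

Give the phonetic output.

Rule 1: /x/ after /g/ (voiced) → [ɣ]
Rule 1: /z/ after /tʃ/ (voiceless) → [s]
After rule 1: upugɣi+gitʃsatʃ
Rule 2: no segment meets the rule's conditions; no change.

[upugɣi+gitʃsatʃ]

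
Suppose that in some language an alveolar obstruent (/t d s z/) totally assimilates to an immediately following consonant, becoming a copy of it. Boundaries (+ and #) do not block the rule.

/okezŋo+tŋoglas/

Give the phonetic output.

/z/ before /ŋ/ → [ŋ] (total assimilation)
/t/ before /ŋ/ → [ŋ] (total assimilation)

[okeŋŋo+ŋŋoglas]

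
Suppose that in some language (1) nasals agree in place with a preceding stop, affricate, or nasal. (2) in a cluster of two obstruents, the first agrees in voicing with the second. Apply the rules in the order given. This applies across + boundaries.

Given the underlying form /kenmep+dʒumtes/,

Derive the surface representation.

Rule 1: /m/ after /n/ (alveolar) → [n]
After rule 1: kennep+dʒumtes
Rule 2: /p/ before /dʒ/ (voiced) → [b]

[kenneb+dʒumtes]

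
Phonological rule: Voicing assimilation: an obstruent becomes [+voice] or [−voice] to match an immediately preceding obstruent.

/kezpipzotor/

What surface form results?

/p/ after /z/ (voiced) → [b]
/z/ after /p/ (voiceless) → [s]

[kezbipsotor]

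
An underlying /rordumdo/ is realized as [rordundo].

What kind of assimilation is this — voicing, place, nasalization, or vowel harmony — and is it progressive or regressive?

/m/→[n].
Each target copies a feature from the following segment, so the direction is regressive.

place assimilation, regressive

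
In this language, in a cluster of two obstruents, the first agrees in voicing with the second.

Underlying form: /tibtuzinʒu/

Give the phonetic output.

/b/ before /t/ (voiceless) → [p]

[tiptuzinʒu]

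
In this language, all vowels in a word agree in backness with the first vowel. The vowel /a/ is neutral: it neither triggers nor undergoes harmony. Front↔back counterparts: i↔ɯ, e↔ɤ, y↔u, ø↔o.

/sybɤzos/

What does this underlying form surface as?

[sybezøs]

/ɤ/ harmonizes with /y/ ([-back]) → [e]
/o/ harmonizes with /y/ ([-back]) → [ø]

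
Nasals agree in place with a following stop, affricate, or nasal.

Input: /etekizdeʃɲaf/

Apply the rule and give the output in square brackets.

[etekizdeʃɲaf]

no segment meets the rule's conditions; no change.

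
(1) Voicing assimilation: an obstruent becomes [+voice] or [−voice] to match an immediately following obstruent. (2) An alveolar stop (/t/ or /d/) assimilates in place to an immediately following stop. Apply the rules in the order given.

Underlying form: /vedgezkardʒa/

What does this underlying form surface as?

Rule 1: /z/ before /k/ (voiceless) → [s]
After rule 1: vedgeskardʒa
Rule 2: /d/ before /g/ (velar) → [g]

[veggeskardʒa]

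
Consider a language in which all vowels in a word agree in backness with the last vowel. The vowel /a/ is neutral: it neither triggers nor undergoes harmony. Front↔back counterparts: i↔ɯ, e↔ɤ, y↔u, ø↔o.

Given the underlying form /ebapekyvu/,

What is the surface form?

/e/ harmonizes with /u/ ([+back]) → [ɤ]
/e/ harmonizes with /u/ ([+back]) → [ɤ]
/y/ harmonizes with /u/ ([+back]) → [u]

[ɤbapɤkuvu]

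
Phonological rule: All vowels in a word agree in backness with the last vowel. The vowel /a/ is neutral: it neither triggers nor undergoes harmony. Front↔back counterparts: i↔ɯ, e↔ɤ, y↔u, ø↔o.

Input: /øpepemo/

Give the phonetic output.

/ø/ harmonizes with /o/ ([+back]) → [o]
/e/ harmonizes with /o/ ([+back]) → [ɤ]
/e/ harmonizes with /o/ ([+back]) → [ɤ]

[opɤpɤmo]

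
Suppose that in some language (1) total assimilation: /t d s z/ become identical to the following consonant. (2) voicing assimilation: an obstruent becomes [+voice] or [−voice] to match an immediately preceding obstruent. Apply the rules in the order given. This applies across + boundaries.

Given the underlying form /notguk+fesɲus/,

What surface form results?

Rule 1: /t/ before /g/ → [g] (total assimilation)
Rule 1: /s/ before /ɲ/ → [ɲ] (total assimilation)
After rule 1: nogguk+feɲɲus
Rule 2: no segment meets the rule's conditions; no change.

[nogguk+feɲɲus]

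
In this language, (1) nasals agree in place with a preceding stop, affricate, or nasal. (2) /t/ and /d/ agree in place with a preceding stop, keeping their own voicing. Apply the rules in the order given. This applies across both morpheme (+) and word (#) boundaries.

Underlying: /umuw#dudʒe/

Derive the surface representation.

Rule 1: no segment meets the rule's conditions; no change.
After rule 1: umuw#dudʒe
Rule 2: no segment meets the rule's conditions; no change.

[umuw#dudʒe]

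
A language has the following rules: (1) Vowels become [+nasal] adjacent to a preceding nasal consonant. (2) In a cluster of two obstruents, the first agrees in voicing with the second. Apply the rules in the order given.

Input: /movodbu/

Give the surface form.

Rule 1: /o/ after nasal /m/ → [õ]
After rule 1: mõvodbu
Rule 2: no segment meets the rule's conditions; no change.

[mõvodbu]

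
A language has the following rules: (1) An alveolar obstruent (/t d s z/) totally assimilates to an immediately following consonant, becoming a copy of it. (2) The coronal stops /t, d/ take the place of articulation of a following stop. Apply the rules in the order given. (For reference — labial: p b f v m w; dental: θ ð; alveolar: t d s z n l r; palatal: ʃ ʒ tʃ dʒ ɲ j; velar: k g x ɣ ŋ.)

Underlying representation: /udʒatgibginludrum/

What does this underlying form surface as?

Rule 1: /t/ before /g/ → [g] (total assimilation)
Rule 1: /d/ before /r/ → [r] (total assimilation)
After rule 1: udʒaggibginlurrum
Rule 2: no segment meets the rule's conditions; no change.

[udʒaggibginlurrum]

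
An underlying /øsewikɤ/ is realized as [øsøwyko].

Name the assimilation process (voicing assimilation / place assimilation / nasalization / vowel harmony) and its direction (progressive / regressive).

/e/→[ø] /i/→[y] /ɤ/→[o].
Vowels agree with the first vowel, so the harmony is progressive.

vowel harmony, progressive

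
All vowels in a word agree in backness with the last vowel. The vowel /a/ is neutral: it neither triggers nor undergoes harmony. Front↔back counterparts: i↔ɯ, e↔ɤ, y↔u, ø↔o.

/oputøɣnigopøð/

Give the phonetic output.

[øpytøɣnigøpøð]

/o/ harmonizes with /ø/ ([-back]) → [ø]
/u/ harmonizes with /ø/ ([-back]) → [y]
/o/ harmonizes with /ø/ ([-back]) → [ø]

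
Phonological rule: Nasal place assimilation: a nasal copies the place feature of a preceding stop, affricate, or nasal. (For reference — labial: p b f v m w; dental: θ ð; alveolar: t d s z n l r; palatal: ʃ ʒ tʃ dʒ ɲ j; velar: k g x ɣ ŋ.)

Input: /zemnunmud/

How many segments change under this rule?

/n/ after /m/ (labial) → [m]
/m/ after /n/ (alveolar) → [n]
2 segments change.

2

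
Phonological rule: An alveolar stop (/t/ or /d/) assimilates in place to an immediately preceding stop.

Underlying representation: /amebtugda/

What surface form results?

/t/ after /b/ (labial) → [p]
/d/ after /g/ (velar) → [g]

[amebpugga]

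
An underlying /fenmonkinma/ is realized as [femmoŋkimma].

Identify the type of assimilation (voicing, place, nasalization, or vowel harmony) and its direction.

place assimilation, regressive

/n/→[m] /n/→[ŋ] /n/→[m].
Each target copies a feature from the following segment, so the direction is regressive.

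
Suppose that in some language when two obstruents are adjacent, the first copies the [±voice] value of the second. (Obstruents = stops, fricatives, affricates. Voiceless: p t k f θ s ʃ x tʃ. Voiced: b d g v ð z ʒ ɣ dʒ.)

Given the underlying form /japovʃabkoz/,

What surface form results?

/v/ before /ʃ/ (voiceless) → [f]
/b/ before /k/ (voiceless) → [p]

[japofʃapkoz]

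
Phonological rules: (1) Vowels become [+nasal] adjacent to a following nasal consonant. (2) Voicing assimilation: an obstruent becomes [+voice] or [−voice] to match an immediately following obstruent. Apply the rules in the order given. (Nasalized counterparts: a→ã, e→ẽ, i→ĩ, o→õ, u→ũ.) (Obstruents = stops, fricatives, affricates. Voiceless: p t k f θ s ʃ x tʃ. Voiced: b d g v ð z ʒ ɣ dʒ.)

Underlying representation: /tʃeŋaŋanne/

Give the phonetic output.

[tʃẽŋãŋãnne]

Rule 1: /e/ before nasal /ŋ/ → [ẽ]
Rule 1: /a/ before nasal /ŋ/ → [ã]
Rule 1: /a/ before nasal /n/ → [ã]
After rule 1: tʃẽŋãŋãnne
Rule 2: no segment meets the rule's conditions; no change.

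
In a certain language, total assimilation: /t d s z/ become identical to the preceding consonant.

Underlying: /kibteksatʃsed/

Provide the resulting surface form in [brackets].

/t/ after /b/ → [b] (total assimilation)
/s/ after /k/ → [k] (total assimilation)
/s/ after /tʃ/ → [tʃ] (total assimilation)

[kibbekkatʃtʃed]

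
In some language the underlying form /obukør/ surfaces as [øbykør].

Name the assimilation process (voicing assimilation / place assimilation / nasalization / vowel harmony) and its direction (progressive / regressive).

vowel harmony, regressive

/o/→[ø] /u/→[y].
Vowels agree with the last vowel, so the harmony is regressive.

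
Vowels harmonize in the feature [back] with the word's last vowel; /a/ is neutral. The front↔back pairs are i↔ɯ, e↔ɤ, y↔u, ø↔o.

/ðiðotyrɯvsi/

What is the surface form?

[ðiðøtyrivsi]

/o/ harmonizes with /i/ ([-back]) → [ø]
/ɯ/ harmonizes with /i/ ([-back]) → [i]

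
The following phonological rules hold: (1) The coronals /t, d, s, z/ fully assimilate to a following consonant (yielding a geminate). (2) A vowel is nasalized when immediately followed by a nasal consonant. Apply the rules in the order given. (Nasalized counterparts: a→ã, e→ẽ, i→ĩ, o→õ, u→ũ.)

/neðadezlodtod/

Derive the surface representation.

Rule 1: /z/ before /l/ → [l] (total assimilation)
Rule 1: /d/ before /t/ → [t] (total assimilation)
After rule 1: neðadellottod
Rule 2: no segment meets the rule's conditions; no change.

[neðadellottod]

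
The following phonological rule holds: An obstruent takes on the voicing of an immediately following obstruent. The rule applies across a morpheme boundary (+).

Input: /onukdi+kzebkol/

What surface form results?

[onugdi+gzepkol]

/k/ before /d/ (voiced) → [g]
/k/ before /z/ (voiced) → [g]
/b/ before /k/ (voiceless) → [p]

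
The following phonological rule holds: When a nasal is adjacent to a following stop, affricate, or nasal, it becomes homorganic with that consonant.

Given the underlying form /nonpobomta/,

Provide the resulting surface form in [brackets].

/n/ before /p/ (labial) → [m]
/m/ before /t/ (alveolar) → [n]

[nompobonta]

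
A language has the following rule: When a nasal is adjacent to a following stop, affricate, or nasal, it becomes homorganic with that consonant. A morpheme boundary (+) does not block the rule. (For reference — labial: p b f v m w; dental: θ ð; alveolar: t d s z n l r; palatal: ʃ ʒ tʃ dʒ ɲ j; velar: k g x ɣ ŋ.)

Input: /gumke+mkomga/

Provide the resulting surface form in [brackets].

/m/ before /k/ (velar) → [ŋ]
/m/ before /k/ (velar) → [ŋ]
/m/ before /g/ (velar) → [ŋ]

[guŋke+ŋkoŋga]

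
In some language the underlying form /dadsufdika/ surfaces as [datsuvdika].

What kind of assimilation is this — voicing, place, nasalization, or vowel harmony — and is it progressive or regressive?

voicing assimilation, regressive

/d/→[t] /f/→[v].
Each target copies a feature from the following segment, so the direction is regressive.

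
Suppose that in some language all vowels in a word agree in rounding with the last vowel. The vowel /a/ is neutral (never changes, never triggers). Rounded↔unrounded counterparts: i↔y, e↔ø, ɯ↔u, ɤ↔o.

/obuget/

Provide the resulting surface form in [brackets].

[ɤbɯget]

/o/ harmonizes with /e/ ([-round]) → [ɤ]
/u/ harmonizes with /e/ ([-round]) → [ɯ]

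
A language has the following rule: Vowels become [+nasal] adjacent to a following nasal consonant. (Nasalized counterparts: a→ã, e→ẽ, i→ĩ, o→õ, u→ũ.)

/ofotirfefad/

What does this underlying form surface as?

no segment meets the rule's conditions; no change.

[ofotirfefad]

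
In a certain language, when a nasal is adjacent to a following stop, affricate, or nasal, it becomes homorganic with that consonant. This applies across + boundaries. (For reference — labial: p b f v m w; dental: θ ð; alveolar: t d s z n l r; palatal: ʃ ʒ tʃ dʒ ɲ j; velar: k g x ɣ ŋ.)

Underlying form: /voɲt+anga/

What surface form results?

/ɲ/ before /t/ (alveolar) → [n]
/n/ before /g/ (velar) → [ŋ]

[vont+aŋga]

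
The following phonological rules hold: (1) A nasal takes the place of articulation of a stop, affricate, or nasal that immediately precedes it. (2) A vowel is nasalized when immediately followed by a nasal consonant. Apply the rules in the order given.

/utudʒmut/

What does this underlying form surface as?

Rule 1: /m/ after /dʒ/ (palatal) → [ɲ]
After rule 1: utudʒɲut
Rule 2: no segment meets the rule's conditions; no change.

[utudʒɲut]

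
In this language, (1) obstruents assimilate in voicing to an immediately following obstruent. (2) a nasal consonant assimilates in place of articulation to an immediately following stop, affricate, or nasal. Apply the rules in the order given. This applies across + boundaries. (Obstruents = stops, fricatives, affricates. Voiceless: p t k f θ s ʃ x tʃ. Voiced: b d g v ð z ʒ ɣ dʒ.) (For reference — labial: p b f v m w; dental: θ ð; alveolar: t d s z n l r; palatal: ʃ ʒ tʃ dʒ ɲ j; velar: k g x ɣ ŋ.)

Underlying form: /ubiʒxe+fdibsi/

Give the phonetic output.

Rule 1: /ʒ/ before /x/ (voiceless) → [ʃ]
Rule 1: /f/ before /d/ (voiced) → [v]
Rule 1: /b/ before /s/ (voiceless) → [p]
After rule 1: ubiʃxe+vdipsi
Rule 2: no segment meets the rule's conditions; no change.

[ubiʃxe+vdipsi]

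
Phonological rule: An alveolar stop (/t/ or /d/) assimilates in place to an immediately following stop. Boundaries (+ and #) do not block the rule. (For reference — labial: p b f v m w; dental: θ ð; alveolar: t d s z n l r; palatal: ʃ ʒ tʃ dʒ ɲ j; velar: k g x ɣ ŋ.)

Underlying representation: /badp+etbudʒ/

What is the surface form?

[babp+epbudʒ]

/d/ before /p/ (labial) → [b]
/t/ before /b/ (labial) → [p]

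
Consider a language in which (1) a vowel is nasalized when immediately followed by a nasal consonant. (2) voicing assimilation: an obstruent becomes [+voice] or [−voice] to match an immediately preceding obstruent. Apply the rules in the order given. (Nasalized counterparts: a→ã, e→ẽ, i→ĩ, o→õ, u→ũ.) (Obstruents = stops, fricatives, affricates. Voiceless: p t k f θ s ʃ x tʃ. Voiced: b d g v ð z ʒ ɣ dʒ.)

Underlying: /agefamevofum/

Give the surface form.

[agefãmevofũm]

Rule 1: /a/ before nasal /m/ → [ã]
Rule 1: /u/ before nasal /m/ → [ũ]
After rule 1: agefãmevofũm
Rule 2: no segment meets the rule's conditions; no change.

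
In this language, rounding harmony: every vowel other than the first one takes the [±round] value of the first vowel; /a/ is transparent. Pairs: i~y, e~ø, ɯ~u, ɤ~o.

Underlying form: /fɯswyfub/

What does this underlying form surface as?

[fɯswifɯb]

/y/ harmonizes with /ɯ/ ([-round]) → [i]
/u/ harmonizes with /ɯ/ ([-round]) → [ɯ]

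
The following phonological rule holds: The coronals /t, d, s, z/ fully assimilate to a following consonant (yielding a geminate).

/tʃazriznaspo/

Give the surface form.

/z/ before /r/ → [r] (total assimilation)
/z/ before /n/ → [n] (total assimilation)
/s/ before /p/ → [p] (total assimilation)

[tʃarrinnappo]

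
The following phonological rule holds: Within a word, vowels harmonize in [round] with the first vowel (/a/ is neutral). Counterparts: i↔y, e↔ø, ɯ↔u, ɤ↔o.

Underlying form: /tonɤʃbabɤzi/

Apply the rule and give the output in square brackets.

/ɤ/ harmonizes with /o/ ([+round]) → [o]
/ɤ/ harmonizes with /o/ ([+round]) → [o]
/i/ harmonizes with /o/ ([+round]) → [y]

[tonoʃbabozy]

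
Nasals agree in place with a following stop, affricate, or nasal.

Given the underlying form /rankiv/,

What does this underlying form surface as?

/n/ before /k/ (velar) → [ŋ]

[raŋkiv]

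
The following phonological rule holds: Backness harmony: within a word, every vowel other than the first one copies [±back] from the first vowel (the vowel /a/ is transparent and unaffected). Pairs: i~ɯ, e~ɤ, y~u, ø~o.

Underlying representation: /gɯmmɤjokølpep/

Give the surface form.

[gɯmmɤjokolpɤp]

/ø/ harmonizes with /ɯ/ ([+back]) → [o]
/e/ harmonizes with /ɯ/ ([+back]) → [ɤ]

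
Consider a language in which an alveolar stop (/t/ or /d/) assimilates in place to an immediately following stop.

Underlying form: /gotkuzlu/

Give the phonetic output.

/t/ before /k/ (velar) → [k]

[gokkuzlu]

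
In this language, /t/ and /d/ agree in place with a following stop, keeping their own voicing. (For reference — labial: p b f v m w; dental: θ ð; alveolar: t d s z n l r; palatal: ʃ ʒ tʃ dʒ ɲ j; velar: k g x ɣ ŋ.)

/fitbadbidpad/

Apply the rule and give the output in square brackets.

/t/ before /b/ (labial) → [p]
/d/ before /b/ (labial) → [b]
/d/ before /p/ (labial) → [b]

[fipbabbibpad]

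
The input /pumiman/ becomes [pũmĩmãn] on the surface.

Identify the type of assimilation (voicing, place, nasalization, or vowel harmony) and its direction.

/u/→[ũ] /i/→[ĩ] /a/→[ã].
Each target copies a feature from the following segment, so the direction is regressive.

nasalization, regressive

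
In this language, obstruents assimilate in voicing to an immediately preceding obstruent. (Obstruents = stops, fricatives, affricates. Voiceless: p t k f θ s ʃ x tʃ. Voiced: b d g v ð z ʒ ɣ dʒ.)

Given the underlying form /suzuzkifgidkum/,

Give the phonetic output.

/k/ after /z/ (voiced) → [g]
/g/ after /f/ (voiceless) → [k]
/k/ after /d/ (voiced) → [g]

[suzuzgifkidgum]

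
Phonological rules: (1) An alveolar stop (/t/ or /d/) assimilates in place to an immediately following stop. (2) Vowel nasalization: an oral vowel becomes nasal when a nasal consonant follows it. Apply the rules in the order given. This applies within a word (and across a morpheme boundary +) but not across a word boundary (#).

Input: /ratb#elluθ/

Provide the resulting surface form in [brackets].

Rule 1: /t/ before /b/ (labial) → [p]
After rule 1: rapb#elluθ
Rule 2: no segment meets the rule's conditions; no change.

[rapb#elluθ]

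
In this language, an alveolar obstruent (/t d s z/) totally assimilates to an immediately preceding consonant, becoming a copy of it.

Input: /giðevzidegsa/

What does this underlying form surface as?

/z/ after /v/ → [v] (total assimilation)
/s/ after /g/ → [g] (total assimilation)

[giðevvidegga]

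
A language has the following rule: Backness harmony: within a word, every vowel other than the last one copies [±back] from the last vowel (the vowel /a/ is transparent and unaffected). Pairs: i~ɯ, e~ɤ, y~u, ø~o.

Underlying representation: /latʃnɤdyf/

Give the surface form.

/ɤ/ harmonizes with /y/ ([-back]) → [e]

[latʃnedyf]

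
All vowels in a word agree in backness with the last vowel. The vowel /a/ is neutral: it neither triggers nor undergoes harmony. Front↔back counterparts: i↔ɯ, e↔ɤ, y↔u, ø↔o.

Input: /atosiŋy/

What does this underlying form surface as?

/o/ harmonizes with /y/ ([-back]) → [ø]

[atøsiŋy]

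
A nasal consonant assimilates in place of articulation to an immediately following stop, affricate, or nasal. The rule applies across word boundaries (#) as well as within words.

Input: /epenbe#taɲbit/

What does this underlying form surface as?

/n/ before /b/ (labial) → [m]
/ɲ/ before /b/ (labial) → [m]

[epembe#tambit]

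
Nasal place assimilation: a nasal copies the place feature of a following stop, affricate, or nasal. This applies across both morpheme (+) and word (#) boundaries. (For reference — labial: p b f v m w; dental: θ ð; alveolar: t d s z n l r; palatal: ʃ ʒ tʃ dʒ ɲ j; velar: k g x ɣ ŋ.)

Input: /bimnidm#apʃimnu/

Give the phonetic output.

/m/ before /n/ (alveolar) → [n]
/m/ before /n/ (alveolar) → [n]

[binnidm#apʃinnu]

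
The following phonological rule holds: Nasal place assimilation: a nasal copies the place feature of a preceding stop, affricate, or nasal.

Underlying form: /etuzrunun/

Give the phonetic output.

no segment meets the rule's conditions; no change.

[etuzrunun]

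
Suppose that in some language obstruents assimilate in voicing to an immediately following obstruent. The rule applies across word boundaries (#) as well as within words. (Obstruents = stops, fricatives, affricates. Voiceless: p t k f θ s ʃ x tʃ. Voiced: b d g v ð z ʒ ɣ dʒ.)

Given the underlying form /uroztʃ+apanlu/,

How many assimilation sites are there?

1

/z/ before /tʃ/ (voiceless) → [s]
1 segment changes.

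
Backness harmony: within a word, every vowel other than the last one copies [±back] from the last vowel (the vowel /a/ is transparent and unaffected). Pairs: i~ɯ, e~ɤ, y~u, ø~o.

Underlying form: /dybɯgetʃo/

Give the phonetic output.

[dubɯgɤtʃo]

/y/ harmonizes with /o/ ([+back]) → [u]
/e/ harmonizes with /o/ ([+back]) → [ɤ]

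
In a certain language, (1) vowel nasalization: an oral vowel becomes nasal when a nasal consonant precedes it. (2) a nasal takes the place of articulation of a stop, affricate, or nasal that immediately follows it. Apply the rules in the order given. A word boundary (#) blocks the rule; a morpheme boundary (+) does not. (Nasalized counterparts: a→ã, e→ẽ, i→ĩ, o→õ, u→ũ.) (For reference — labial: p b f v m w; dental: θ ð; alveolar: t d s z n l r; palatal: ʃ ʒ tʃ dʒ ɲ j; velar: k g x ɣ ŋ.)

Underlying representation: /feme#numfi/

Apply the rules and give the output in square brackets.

[femẽ#nũmfi]

Rule 1: /e/ after nasal /m/ → [ẽ]
Rule 1: /u/ after nasal /n/ → [ũ]
After rule 1: femẽ#nũmfi
Rule 2: no segment meets the rule's conditions; no change.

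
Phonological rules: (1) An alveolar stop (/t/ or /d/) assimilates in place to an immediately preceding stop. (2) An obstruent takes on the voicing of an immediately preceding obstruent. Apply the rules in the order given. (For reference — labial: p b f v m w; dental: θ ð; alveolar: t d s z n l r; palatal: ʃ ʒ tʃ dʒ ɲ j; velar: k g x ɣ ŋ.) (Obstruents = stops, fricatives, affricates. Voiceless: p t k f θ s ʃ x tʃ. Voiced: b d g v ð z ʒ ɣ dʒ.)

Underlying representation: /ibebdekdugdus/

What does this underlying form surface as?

Rule 1: /d/ after /b/ (labial) → [b]
Rule 1: /d/ after /k/ (velar) → [g]
Rule 1: /d/ after /g/ (velar) → [g]
After rule 1: ibebbekguggus
Rule 2: /g/ after /k/ (voiceless) → [k]

[ibebbekkuggus]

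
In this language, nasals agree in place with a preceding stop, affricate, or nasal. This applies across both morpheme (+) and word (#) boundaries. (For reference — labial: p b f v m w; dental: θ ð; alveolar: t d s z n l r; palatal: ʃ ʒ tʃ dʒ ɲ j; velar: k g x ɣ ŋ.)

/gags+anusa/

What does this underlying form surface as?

[gags+anusa]

no segment meets the rule's conditions; no change.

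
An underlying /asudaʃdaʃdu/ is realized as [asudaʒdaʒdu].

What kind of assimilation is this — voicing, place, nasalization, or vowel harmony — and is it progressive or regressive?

voicing assimilation, regressive

/ʃ/→[ʒ] /ʃ/→[ʒ].
Each target copies a feature from the following segment, so the direction is regressive.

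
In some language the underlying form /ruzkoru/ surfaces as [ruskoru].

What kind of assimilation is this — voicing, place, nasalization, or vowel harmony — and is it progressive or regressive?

voicing assimilation, regressive

/z/→[s].
Each target copies a feature from the following segment, so the direction is regressive.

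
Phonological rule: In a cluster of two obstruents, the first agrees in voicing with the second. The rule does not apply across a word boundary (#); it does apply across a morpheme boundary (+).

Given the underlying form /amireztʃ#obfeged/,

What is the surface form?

/z/ before /tʃ/ (voiceless) → [s]
/b/ before /f/ (voiceless) → [p]

[amirestʃ#opfeged]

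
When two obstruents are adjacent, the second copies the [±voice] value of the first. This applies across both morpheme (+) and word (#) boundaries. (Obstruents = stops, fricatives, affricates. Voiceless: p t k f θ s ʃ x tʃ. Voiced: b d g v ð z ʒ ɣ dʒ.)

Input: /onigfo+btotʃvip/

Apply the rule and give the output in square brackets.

[onigvo+bdotʃfip]

/f/ after /g/ (voiced) → [v]
/t/ after /b/ (voiced) → [d]
/v/ after /tʃ/ (voiceless) → [f]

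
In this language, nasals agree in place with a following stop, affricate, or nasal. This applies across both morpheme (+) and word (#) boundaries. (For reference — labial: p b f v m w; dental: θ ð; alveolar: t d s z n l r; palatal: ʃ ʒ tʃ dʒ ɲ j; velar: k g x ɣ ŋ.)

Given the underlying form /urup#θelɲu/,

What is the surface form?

[urup#θelɲu]

no segment meets the rule's conditions; no change.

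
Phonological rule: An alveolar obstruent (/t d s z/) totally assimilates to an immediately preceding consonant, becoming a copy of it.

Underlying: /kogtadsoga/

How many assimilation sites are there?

2

/t/ after /g/ → [g] (total assimilation)
/s/ after /d/ → [d] (total assimilation)
2 segments change.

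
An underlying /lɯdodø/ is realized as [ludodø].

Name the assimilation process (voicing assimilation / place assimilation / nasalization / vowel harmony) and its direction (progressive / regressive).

/ɯ/→[u].
Vowels agree with the last vowel, so the harmony is regressive.

vowel harmony, regressive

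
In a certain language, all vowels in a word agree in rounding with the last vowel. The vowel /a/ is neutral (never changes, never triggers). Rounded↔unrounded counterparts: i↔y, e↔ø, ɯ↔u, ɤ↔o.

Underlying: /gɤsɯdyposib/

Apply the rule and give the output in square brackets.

[gɤsɯdipɤsib]

/y/ harmonizes with /i/ ([-round]) → [i]
/o/ harmonizes with /i/ ([-round]) → [ɤ]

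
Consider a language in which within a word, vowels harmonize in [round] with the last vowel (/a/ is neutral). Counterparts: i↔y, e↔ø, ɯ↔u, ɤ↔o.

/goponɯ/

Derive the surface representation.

/o/ harmonizes with /ɯ/ ([-round]) → [ɤ]
/o/ harmonizes with /ɯ/ ([-round]) → [ɤ]

[gɤpɤnɯ]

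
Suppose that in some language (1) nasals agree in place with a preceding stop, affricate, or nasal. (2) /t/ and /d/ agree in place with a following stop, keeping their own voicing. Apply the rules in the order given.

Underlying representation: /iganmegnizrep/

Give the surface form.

Rule 1: /m/ after /n/ (alveolar) → [n]
Rule 1: /n/ after /g/ (velar) → [ŋ]
After rule 1: igannegŋizrep
Rule 2: no segment meets the rule's conditions; no change.

[igannegŋizrep]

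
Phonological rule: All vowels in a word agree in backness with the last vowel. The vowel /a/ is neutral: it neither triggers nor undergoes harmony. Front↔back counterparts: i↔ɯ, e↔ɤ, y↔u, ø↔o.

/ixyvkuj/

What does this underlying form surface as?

[ɯxuvkuj]

/i/ harmonizes with /u/ ([+back]) → [ɯ]
/y/ harmonizes with /u/ ([+back]) → [u]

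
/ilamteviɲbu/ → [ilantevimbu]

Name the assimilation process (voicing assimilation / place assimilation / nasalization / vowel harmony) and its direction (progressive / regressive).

place assimilation, regressive

/m/→[n] /ɲ/→[m].
Each target copies a feature from the following segment, so the direction is regressive.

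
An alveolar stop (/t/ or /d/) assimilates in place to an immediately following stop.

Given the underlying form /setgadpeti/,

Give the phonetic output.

[sekgabpeti]

/t/ before /g/ (velar) → [k]
/d/ before /p/ (labial) → [b]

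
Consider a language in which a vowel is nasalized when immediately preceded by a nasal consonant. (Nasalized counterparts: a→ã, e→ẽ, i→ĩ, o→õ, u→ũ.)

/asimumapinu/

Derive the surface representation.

/u/ after nasal /m/ → [ũ]
/a/ after nasal /m/ → [ã]
/u/ after nasal /n/ → [ũ]

[asimũmãpinũ]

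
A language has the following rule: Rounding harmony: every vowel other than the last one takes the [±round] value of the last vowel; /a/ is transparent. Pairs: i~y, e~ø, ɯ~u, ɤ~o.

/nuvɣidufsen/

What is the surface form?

/u/ harmonizes with /e/ ([-round]) → [ɯ]
/u/ harmonizes with /e/ ([-round]) → [ɯ]

[nɯvɣidɯfsen]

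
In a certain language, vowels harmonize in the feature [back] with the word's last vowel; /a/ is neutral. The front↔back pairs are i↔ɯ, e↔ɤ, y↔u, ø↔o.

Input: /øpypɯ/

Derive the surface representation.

/ø/ harmonizes with /ɯ/ ([+back]) → [o]
/y/ harmonizes with /ɯ/ ([+back]) → [u]

[opupɯ]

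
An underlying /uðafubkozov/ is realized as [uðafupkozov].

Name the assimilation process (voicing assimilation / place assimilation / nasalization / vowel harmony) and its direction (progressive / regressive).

voicing assimilation, regressive

/b/→[p].
Each target copies a feature from the following segment, so the direction is regressive.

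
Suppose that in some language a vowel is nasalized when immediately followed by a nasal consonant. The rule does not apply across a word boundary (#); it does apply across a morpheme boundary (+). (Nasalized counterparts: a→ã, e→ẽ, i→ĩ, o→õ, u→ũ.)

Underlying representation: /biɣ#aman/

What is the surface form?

/a/ before nasal /m/ → [ã]
/a/ before nasal /n/ → [ã]

[biɣ#ãmãn]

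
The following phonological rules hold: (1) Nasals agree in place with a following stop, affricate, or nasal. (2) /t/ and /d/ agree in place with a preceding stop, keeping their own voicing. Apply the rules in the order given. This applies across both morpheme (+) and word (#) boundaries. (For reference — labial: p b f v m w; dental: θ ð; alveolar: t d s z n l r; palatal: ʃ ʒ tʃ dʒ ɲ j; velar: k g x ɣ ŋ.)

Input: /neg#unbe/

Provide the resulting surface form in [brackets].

[neg#umbe]

Rule 1: /n/ before /b/ (labial) → [m]
After rule 1: neg#umbe
Rule 2: no segment meets the rule's conditions; no change.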